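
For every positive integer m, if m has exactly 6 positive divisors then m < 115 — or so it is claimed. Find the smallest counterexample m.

Check each positive integer m in order until m has exactly 6 positive divisors but the claim fails.
For m = 12, 18, 20, 28, …, 92, 98, 99 the conclusion holds.
m = 116: τ(116) = 6; 116 ≥ 115.
So m = 116 is the smallest counterexample.

m = 116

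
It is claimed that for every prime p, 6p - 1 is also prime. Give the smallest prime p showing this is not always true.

Check each prime p in order until 6p - 1 is not prime.
p = 2: 6p - 1 = 11, prime.
p = 3: 6p - 1 = 17, prime.
p = 5: 6p - 1 = 29, prime.
p = 7: 6p - 1 = 41, prime.
p = 11: 6p - 1 = 65 = 5 × 13, not prime.

p = 11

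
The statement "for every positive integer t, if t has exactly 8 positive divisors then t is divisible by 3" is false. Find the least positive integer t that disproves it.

We need the least positive integer t for which t has exactly 8 positive divisors but t is not divisible by 3.
For t = 24, 30 the conclusion holds.
t = 40: τ(40) = 8; 40 mod 3 = 1.

t = 40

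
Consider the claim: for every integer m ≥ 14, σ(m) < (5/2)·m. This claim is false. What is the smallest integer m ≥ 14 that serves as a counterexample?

m = 24

The first 10 eligible values, up to m = 23, all satisfy the conclusion.
m = 24: σ(24) = 60; 60 ≥ 60.
Thus m = 24 disproves the claim, and no smaller m works.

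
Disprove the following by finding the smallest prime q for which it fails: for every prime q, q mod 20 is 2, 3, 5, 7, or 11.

A counterexample is any prime q such that the claim fails; we check each in order.
For q = 2, 3, 5, 7, 11 the conclusion holds.
q = 13: 13 mod 20 = 13 — not in {2, 3, 5, 7, 11}.
So q = 13 is the smallest counterexample.

q = 13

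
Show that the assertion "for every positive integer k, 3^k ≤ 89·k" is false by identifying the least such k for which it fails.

k = 6

The first 5 eligible values, up to k = 5, all satisfy the conclusion.
k = 6: 3^k = 729 and 89·k = 534, so 729 > 534.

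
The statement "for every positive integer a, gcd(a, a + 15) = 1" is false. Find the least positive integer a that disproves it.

a = 3

a = 1: gcd(1, 16) = 1.
a = 2: gcd(2, 17) = 1.
a = 3: gcd(3, 18) = 3.
So a = 3 is the smallest counterexample.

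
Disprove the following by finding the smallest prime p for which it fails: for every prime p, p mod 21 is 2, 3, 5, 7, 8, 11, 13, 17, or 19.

p = 31

A counterexample is any prime p such that the claim fails; we check each in order.
For p = 2, 3, 5, 7, 11, 13, 17, 19, 23, 29 the conclusion holds.
p = 31: 31 mod 21 = 10 — not in {2, 3, 5, 7, 8, 11, 13, 17, 19}.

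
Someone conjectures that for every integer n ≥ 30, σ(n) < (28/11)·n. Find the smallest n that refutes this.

n = 48

We need the least integer n ≥ 30 for which the claim fails.
The first 18 eligible values, up to n = 47, all satisfy the conclusion.
n = 48: σ(48) = 124; 124 ≥ 1344/11.
Thus n = 48 disproves the claim, and no smaller n works.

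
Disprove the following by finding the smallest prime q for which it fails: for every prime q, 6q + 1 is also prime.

q = 19

A counterexample is any prime q such that 6q + 1 is not prime; we check each in order.
The first 7 eligible values, up to q = 17, all satisfy the conclusion.
q = 19: 6q + 1 = 115 = 5 × 23, not prime.
Hence q = 19 is a counterexample.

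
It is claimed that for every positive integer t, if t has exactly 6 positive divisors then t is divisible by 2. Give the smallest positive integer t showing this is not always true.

t = 45

t = 12: τ(12) = 6; 12 mod 2 = 0.
t = 18: τ(18) = 6; 18 mod 2 = 0.
t = 20: τ(20) = 6; 20 mod 2 = 0.
t = 28: τ(28) = 6; 28 mod 2 = 0.
t = 32: τ(32) = 6; 32 mod 2 = 0.
t = 44: τ(44) = 6; 44 mod 2 = 0.
t = 45: τ(45) = 6; 45 mod 2 = 1.
Hence t = 45 is a counterexample.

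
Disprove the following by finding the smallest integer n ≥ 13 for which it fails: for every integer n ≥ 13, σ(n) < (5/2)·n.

n = 24

We need the least integer n ≥ 13 for which the claim fails.
The first 11 eligible values, up to n = 23, all satisfy the conclusion.
n = 24: σ(24) = 60; 60 ≥ 60.
Thus n = 24 disproves the claim, and no smaller n works.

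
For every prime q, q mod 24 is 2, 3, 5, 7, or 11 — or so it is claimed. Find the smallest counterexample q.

We need the least prime q for which the claim fails.
For q = 2, 3, 5, 7, 11 the conclusion holds.
q = 13: 13 mod 24 = 13 — not in {2, 3, 5, 7, 11}.
So q = 13 is the smallest counterexample.

q = 13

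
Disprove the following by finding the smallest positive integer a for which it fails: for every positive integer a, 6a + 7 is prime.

For a = 1, 2 the conclusion holds.
a = 3: 6a + 7 = 25 = 5 × 5, composite.
So a = 3 is the smallest counterexample.

a = 3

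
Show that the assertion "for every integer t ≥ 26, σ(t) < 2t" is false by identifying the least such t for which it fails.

t = 26: σ(26) = 42; 42 < 52.
t = 27: σ(27) = 40; 40 < 54.
t = 28: σ(28) = 56; 56 ≥ 56.

t = 28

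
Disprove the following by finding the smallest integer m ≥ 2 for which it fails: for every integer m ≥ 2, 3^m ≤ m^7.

m = 19

The first 17 eligible values, up to m = 18, all satisfy the conclusion.
m = 19: 3^m = 1162261467 and m^7 = 893871739, so 1162261467 > 893871739.
So m = 19 is the smallest counterexample.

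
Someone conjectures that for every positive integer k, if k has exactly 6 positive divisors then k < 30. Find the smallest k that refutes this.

We need the least positive integer k for which k has exactly 6 positive divisors but the claim fails.
k = 12: τ(12) = 6; 12 < 30.
k = 18: τ(18) = 6; 18 < 30.
k = 20: τ(20) = 6; 20 < 30.
k = 28: τ(28) = 6; 28 < 30.
k = 32: τ(32) = 6; 32 ≥ 30.
Hence k = 32 is a counterexample.

k = 32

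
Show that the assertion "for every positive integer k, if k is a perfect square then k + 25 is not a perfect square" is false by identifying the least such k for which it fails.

We need the least positive integer k for which k is a perfect square but k + 25 is a perfect square.
For k = 1, 4, 9, 16, …, 81, 100, 121 the conclusion holds.
k = 144: 144 = 12² and 144 + 25 = 169 = 13².
Thus k = 144 disproves the claim, and no smaller k works.

k = 144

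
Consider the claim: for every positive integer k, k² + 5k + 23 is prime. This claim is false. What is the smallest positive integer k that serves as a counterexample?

For k = 1, 2, 3, 4, …, 11, 12, 13 the conclusion holds.
k = 14: k² + 5k + 23 = 289 = 17 × 17, composite.

k = 14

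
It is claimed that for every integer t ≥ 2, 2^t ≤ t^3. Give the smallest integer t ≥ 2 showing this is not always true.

The first 8 eligible values, up to t = 9, all satisfy the conclusion.
t = 10: 2^t = 1024 and t^3 = 1000, so 1024 > 1000.
Thus t = 10 disproves the claim, and no smaller t works.

t = 10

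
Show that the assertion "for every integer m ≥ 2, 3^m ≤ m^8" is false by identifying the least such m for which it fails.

m = 23

Check each integer m ≥ 2 in order until 3^m > m^8.
For m = 2, 3, 4, 5, …, 20, 21, 22 the conclusion holds.
m = 23: 3^m = 94143178827 and m^8 = 78310985281, so 94143178827 > 78310985281.
Hence m = 23 is a counterexample.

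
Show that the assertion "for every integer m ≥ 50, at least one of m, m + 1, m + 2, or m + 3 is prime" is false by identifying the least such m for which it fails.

m = 54

The first 4 eligible values, up to m = 53, all satisfy the conclusion.
m = 54: 54 = 2 × 27; 55 = 5 × 11; 56 = 2 × 28; 57 = 3 × 19 — all composite.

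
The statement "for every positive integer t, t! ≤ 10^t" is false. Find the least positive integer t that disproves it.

A counterexample is any positive integer t such that t! > 10^t; we check each in order.
The first 24 eligible values, up to t = 24, all satisfy the conclusion.
t = 25: t! = 15511210043330985984000000 and 10^t = 10000000000000000000000000, so 15511210043330985984000000 > 10000000000000000000000000.
Hence t = 25 is a counterexample.

t = 25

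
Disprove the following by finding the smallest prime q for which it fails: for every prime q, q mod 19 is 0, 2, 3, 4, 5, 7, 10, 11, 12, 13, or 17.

A counterexample is any prime q such that the claim fails; we check each in order.
For q = 2, 3, 5, 7, …, 23, 29, 31 the conclusion holds.
q = 37: 37 mod 19 = 18 — not in {0, 2, 3, 4, 5, 7, 10, 11, 12, 13, 17}.
Thus q = 37 disproves the claim, and no smaller q works.

q = 37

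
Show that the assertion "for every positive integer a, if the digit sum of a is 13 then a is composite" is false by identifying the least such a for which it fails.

Check each positive integer a in order until the digit sum of a is 13 but a is prime.
a = 49: digit sum 13; 49 is composite.
a = 58: digit sum 13; 58 is composite.
a = 67: digit sum 13; 67 is prime, not composite.

a = 67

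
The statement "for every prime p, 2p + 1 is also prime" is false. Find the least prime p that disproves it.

A counterexample is any prime p such that 2p + 1 is not prime; we check each in order.
p = 2: 2p + 1 = 5, prime.
p = 3: 2p + 1 = 7, prime.
p = 5: 2p + 1 = 11, prime.
p = 7: 2p + 1 = 15 = 3 × 5, not prime.

p = 7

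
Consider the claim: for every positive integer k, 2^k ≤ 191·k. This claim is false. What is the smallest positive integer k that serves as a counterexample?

k = 12

Check each positive integer k in order until 2^k > 191·k.
For k = 1, 2, 3, 4, …, 9, 10, 11 the conclusion holds.
k = 12: 2^k = 4096 and 191·k = 2292, so 4096 > 2292.
Thus k = 12 disproves the claim, and no smaller k works.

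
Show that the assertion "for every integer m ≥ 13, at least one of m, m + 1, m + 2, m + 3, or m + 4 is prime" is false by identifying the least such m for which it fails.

Check each integer m ≥ 13 in order until m, m + 1, m + 2, m + 3, m + 4 are all composite.
The first 11 eligible values, up to m = 23, all satisfy the conclusion.
m = 24: 24 = 2 × 12; 25 = 5 × 5; 26 = 2 × 13; 27 = 3 × 9; 28 = 2 × 14 — all composite.

m = 24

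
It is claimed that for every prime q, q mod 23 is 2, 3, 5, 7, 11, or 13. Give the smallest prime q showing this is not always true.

q = 17

We need the least prime q for which the claim fails.
The first 6 eligible values, up to q = 13, all satisfy the conclusion.
q = 17: 17 mod 23 = 17 — not in {2, 3, 5, 7, 11, 13}.
Thus q = 17 disproves the claim, and no smaller q works.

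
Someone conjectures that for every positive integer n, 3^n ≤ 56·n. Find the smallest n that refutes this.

We need the least positive integer n for which 3^n > 56·n.
For n = 1, 2, 3, 4, 5 the conclusion holds.
n = 6: 3^n = 729 and 56·n = 336, so 729 > 336.

n = 6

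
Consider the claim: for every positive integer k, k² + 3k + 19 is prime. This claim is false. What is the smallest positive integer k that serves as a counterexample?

Check each positive integer k in order until k² + 3k + 19 is not prime.
The first 14 eligible values, up to k = 14, all satisfy the conclusion.
k = 15: k² + 3k + 19 = 289 = 17 × 17, composite.

k = 15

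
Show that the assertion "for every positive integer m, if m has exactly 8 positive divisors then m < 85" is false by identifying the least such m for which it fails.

m = 88

Check each positive integer m in order until m has exactly 8 positive divisors but the claim fails.
For m = 24, 30, 40, 42, 54, 56, 66, 70, 78 the conclusion holds.
m = 88: τ(88) = 8; 88 ≥ 85.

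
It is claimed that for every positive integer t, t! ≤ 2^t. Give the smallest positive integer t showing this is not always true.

t = 4

Check each positive integer t in order until t! > 2^t.
For t = 1, 2, 3 the conclusion holds.
t = 4: t! = 24 and 2^t = 16, so 24 > 16.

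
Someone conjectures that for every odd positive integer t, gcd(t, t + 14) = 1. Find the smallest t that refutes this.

Check each odd positive integer t in order until gcd(t, t + 14) > 1.
For t = 1, 3, 5 the conclusion holds.
t = 7: gcd(7, 21) = 7.

t = 7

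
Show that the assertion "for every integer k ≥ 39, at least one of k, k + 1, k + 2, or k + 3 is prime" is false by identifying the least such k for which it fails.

k = 48

For k = 39, 40, 41, 42, 43, 44, 45, 46, 47 the conclusion holds.
k = 48: 48 = 2 × 24; 49 = 7 × 7; 50 = 2 × 25; 51 = 3 × 17 — all composite.
So k = 48 is the smallest counterexample.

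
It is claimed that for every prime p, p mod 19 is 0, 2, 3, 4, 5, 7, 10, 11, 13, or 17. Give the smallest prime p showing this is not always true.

For p = 2, 3, 5, 7, 11, 13, 17, 19, 23, 29 the conclusion holds.
p = 31: 31 mod 19 = 12 — not in {0, 2, 3, 4, 5, 7, 10, 11, 13, 17}.

p = 31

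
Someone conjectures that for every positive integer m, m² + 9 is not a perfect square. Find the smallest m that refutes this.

m = 4

We need the least positive integer m for which m² + 9 is a perfect square.
m = 1: 1² + 9 = 10, not a perfect square.
m = 2: 2² + 9 = 13, not a perfect square.
m = 3: 3² + 9 = 18, not a perfect square.
m = 4: 4² + 9 = 25 = 5², a perfect square.
So m = 4 is the smallest counterexample.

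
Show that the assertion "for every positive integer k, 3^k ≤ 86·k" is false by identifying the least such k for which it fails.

Check each positive integer k in order until 3^k > 86·k.
k = 1: 3^k = 3 and 86·k = 86, so 3 ≤ 86.
k = 2: 3^k = 9 and 86·k = 172, so 9 ≤ 172.
k = 3: 3^k = 27 and 86·k = 258, so 27 ≤ 258.
k = 4: 3^k = 81 and 86·k = 344, so 81 ≤ 344.
k = 5: 3^k = 243 and 86·k = 430, so 243 ≤ 430.
k = 6: 3^k = 729 and 86·k = 516, so 729 > 516.

k = 6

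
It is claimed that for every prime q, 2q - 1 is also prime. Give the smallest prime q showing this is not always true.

A counterexample is any prime q such that 2q - 1 is not prime; we check each in order.
q = 2: 2q - 1 = 3, prime.
q = 3: 2q - 1 = 5, prime.
q = 5: 2q - 1 = 9 = 3 × 3, not prime.

q = 5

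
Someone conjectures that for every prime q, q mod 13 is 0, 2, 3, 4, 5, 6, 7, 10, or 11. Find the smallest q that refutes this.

q = 47

Check each prime q in order until the claim fails.
For q = 2, 3, 5, 7, …, 37, 41, 43 the conclusion holds.
q = 47: 47 mod 13 = 8 — not in {0, 2, 3, 4, 5, 6, 7, 10, 11}.
Thus q = 47 disproves the claim, and no smaller q works.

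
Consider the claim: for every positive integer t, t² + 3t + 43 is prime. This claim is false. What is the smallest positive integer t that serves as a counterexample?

t = 39

A counterexample is any positive integer t such that t² + 3t + 43 is not prime; we check each in order.
For t = 1, 2, 3, 4, …, 36, 37, 38 the conclusion holds.
t = 39: t² + 3t + 43 = 1681 = 41 × 41, composite.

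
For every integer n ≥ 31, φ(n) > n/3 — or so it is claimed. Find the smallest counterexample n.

The first 5 eligible values, up to n = 35, all satisfy the conclusion.
n = 36: φ(36) = 12 and 36/3 = 12, so φ(36) ≤ 36/3.
Hence n = 36 is a counterexample.

n = 36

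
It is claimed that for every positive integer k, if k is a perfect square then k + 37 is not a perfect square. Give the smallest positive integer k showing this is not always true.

k = 324

A counterexample is any positive integer k such that k is a perfect square but k + 37 is a perfect square; we check each in order.
For k = 1, 4, 9, 16, …, 225, 256, 289 the conclusion holds.
k = 324: 324 = 18² and 324 + 37 = 361 = 19².
Thus k = 324 disproves the claim, and no smaller k works.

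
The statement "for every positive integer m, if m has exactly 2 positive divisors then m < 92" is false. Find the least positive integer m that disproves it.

m = 97

A counterexample is any positive integer m such that m has exactly 2 positive divisors but the claim fails; we check each in order.
The first 24 eligible values, up to m = 89, all satisfy the conclusion.
m = 97: τ(97) = 2; 97 ≥ 92.
So m = 97 is the smallest counterexample.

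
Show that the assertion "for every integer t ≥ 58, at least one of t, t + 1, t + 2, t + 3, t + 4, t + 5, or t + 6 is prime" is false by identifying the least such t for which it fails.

t = 90

We need the least integer t ≥ 58 for which t, t + 1, t + 2, t + 3, t + 4, t + 5, t + 6 are all composite.
The first 32 eligible values, up to t = 89, all satisfy the conclusion.
t = 90: 90 = 2 × 45; 91 = 7 × 13; 92 = 2 × 46; 93 = 3 × 31; 94 = 2 × 47; 95 = 5 × 19; 96 = 2 × 48 — all composite.
Hence t = 90 is a counterexample.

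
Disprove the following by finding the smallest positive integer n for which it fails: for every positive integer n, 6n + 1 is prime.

n = 4

Check each positive integer n in order until 6n + 1 is not prime.
n = 1: 6n + 1 = 7, prime.
n = 2: 6n + 1 = 13, prime.
n = 3: 6n + 1 = 19, prime.
n = 4: 6n + 1 = 25 = 5 × 5, composite.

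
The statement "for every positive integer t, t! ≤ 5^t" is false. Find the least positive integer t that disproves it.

t = 12

The first 11 eligible values, up to t = 11, all satisfy the conclusion.
t = 12: t! = 479001600 and 5^t = 244140625, so 479001600 > 244140625.
Thus t = 12 disproves the claim, and no smaller t works.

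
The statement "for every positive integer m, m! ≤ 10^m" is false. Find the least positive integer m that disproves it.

A counterexample is any positive integer m such that m! > 10^m; we check each in order.
For m = 1, 2, 3, 4, …, 22, 23, 24 the conclusion holds.
m = 25: m! = 15511210043330985984000000 and 10^m = 10000000000000000000000000, so 15511210043330985984000000 > 10000000000000000000000000.
Thus m = 25 disproves the claim, and no smaller m works.

m = 25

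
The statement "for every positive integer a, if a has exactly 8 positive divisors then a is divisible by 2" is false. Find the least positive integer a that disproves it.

For a = 24, 30, 40, 42, …, 88, 102, 104 the conclusion holds.
a = 105: τ(105) = 8; 105 mod 2 = 1.

a = 105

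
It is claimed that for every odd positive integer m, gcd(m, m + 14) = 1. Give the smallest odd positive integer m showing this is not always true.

m = 1: gcd(1, 15) = 1.
m = 3: gcd(3, 17) = 1.
m = 5: gcd(5, 19) = 1.
m = 7: gcd(7, 21) = 7.
Thus m = 7 disproves the claim, and no smaller m works.

m = 7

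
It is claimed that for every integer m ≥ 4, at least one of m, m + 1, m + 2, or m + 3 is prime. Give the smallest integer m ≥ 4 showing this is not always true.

m = 24

We need the least integer m ≥ 4 for which m, m + 1, m + 2, m + 3 are all composite.
For m = 4, 5, 6, 7, …, 21, 22, 23 the conclusion holds.
m = 24: 24 = 2 × 12; 25 = 5 × 5; 26 = 2 × 13; 27 = 3 × 9 — all composite.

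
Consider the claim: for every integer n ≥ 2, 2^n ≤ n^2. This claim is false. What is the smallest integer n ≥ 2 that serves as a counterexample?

n = 5

n = 2: 2^n = 4 and n^2 = 4, so 4 ≤ 4.
n = 3: 2^n = 8 and n^2 = 9, so 8 ≤ 9.
n = 4: 2^n = 16 and n^2 = 16, so 16 ≤ 16.
n = 5: 2^n = 32 and n^2 = 25, so 32 > 25.
Hence n = 5 is a counterexample.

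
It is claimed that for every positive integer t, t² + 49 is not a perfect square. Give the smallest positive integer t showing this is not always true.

Check each positive integer t in order until t² + 49 is a perfect square.
For t = 1, 2, 3, 4, …, 21, 22, 23 the conclusion holds.
t = 24: 24² + 49 = 625 = 25², a perfect square.
Thus t = 24 disproves the claim, and no smaller t works.

t = 24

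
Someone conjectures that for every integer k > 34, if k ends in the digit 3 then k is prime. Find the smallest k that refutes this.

k = 63

We need the least integer k > 34 for which k ends in the digit 3 but k is not prime.
k = 43: 43 ends in 3 and is prime.
k = 53: 53 ends in 3 and is prime.
k = 63: 63 ends in 3; 63 = 3 × 21, composite.
So k = 63 is the smallest counterexample.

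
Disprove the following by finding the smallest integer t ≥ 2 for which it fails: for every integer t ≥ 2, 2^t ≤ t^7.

Check each integer t ≥ 2 in order until 2^t > t^7.
The first 35 eligible values, up to t = 36, all satisfy the conclusion.
t = 37: 2^t = 137438953472 and t^7 = 94931877133, so 137438953472 > 94931877133.

t = 37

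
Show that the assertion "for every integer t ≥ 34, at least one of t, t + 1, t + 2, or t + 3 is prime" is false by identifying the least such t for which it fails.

t = 48

Check each integer t ≥ 34 in order until t, t + 1, t + 2, t + 3 are all composite.
For t = 34, 35, 36, 37, …, 45, 46, 47 the conclusion holds.
t = 48: 48 = 2 × 24; 49 = 7 × 7; 50 = 2 × 25; 51 = 3 × 17 — all composite.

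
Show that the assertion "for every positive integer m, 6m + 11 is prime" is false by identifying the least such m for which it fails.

Check each positive integer m in order until 6m + 11 is not prime.
m = 1: 6m + 11 = 17, prime.
m = 2: 6m + 11 = 23, prime.
m = 3: 6m + 11 = 29, prime.
m = 4: 6m + 11 = 35 = 5 × 7, composite.

m = 4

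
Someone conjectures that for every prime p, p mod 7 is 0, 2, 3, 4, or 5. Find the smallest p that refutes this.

p = 13

We need the least prime p for which the claim fails.
p = 2: 2 mod 7 = 2.
p = 3: 3 mod 7 = 3.
p = 5: 5 mod 7 = 5.
p = 7: 7 mod 7 = 0.
p = 11: 11 mod 7 = 4.
p = 13: 13 mod 7 = 6 — not in {0, 2, 3, 4, 5}.
Thus p = 13 disproves the claim, and no smaller p works.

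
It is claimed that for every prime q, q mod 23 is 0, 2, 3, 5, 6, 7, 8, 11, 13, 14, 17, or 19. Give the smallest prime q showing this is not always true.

q = 41

For q = 2, 3, 5, 7, …, 29, 31, 37 the conclusion holds.
q = 41: 41 mod 23 = 18 — not in {0, 2, 3, 5, 6, 7, 8, 11, 13, 14, 17, 19}.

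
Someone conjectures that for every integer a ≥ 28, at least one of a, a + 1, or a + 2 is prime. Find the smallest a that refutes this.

a = 32

A counterexample is any integer a ≥ 28 such that a, a + 1, a + 2 are all composite; we check each in order.
a = 28: 29 is prime.
a = 29: 29 is prime.
a = 30: 31 is prime.
a = 31: 31 is prime.
a = 32: 32 = 2 × 16; 33 = 3 × 11; 34 = 2 × 17 — all composite.
Hence a = 32 is a counterexample.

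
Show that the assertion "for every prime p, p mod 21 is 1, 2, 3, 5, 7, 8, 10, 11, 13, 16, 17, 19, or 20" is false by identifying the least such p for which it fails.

p = 67

Check each prime p in order until the claim fails.
The first 18 eligible values, up to p = 61, all satisfy the conclusion.
p = 67: 67 mod 21 = 4 — not in {1, 2, 3, 5, 7, 8, 10, 11, 13, 16, 17, 19, 20}.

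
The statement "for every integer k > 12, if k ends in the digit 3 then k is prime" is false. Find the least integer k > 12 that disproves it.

k = 33

Check each integer k > 12 in order until k ends in the digit 3 but k is not prime.
For k = 13, 23 the conclusion holds.
k = 33: 33 ends in 3; 33 = 3 × 11, composite.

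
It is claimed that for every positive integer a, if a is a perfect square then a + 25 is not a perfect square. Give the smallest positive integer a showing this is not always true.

a = 144

Check each positive integer a in order until a is a perfect square but a + 25 is a perfect square.
For a = 1, 4, 9, 16, …, 81, 100, 121 the conclusion holds.
a = 144: 144 = 12² and 144 + 25 = 169 = 13².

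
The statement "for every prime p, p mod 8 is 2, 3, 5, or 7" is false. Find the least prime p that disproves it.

A counterexample is any prime p such that the claim fails; we check each in order.
For p = 2, 3, 5, 7, 11, 13 the conclusion holds.
p = 17: 17 mod 8 = 1 — not in {2, 3, 5, 7}.

p = 17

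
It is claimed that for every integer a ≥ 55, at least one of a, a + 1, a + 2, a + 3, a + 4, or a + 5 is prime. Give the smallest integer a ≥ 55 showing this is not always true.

a = 90

For a = 55, 56, 57, 58, …, 87, 88, 89 the conclusion holds.
a = 90: 90 = 2 × 45; 91 = 7 × 13; 92 = 2 × 46; 93 = 3 × 31; 94 = 2 × 47; 95 = 5 × 19 — all composite.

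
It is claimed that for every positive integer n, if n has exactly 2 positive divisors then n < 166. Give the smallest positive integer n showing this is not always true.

n = 167

For n = 2, 3, 5, 7, …, 151, 157, 163 the conclusion holds.
n = 167: τ(167) = 2; 167 ≥ 166.
Hence n = 167 is a counterexample.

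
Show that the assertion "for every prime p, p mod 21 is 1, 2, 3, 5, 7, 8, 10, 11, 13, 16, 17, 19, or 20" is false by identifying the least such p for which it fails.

For p = 2, 3, 5, 7, …, 53, 59, 61 the conclusion holds.
p = 67: 67 mod 21 = 4 — not in {1, 2, 3, 5, 7, 8, 10, 11, 13, 16, 17, 19, 20}.

p = 67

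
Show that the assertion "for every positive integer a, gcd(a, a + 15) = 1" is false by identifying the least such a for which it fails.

For a = 1, 2 the conclusion holds.
a = 3: gcd(3, 18) = 3.
Hence a = 3 is a counterexample.

a = 3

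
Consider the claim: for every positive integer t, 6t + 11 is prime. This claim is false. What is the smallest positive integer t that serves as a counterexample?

t = 4

t = 1: 6t + 11 = 17, prime.
t = 2: 6t + 11 = 23, prime.
t = 3: 6t + 11 = 29, prime.
t = 4: 6t + 11 = 35 = 5 × 7, composite.
Thus t = 4 disproves the claim, and no smaller t works.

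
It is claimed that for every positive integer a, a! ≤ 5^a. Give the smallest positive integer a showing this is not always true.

a = 12

Check each positive integer a in order until a! > 5^a.
For a = 1, 2, 3, 4, …, 9, 10, 11 the conclusion holds.
a = 12: a! = 479001600 and 5^a = 244140625, so 479001600 > 244140625.
So a = 12 is the smallest counterexample.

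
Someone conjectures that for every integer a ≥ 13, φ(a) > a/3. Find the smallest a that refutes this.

We need the least integer a ≥ 13 for which the claim fails.
For a = 13, 14, 15, 16, 17 the conclusion holds.
a = 18: φ(18) = 6 and 18/3 = 6, so φ(18) ≤ 18/3.
Thus a = 18 disproves the claim, and no smaller a works.

a = 18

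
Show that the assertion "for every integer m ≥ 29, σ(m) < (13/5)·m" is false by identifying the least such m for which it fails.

A counterexample is any integer m ≥ 29 such that the claim fails; we check each in order.
The first 31 eligible values, up to m = 59, all satisfy the conclusion.
m = 60: σ(60) = 168; 168 ≥ 156.
Hence m = 60 is a counterexample.

m = 60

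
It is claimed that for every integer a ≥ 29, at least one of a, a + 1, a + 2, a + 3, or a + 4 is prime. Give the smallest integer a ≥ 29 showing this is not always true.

A counterexample is any integer a ≥ 29 such that a, a + 1, a + 2, a + 3, a + 4 are all composite; we check each in order.
For a = 29, 30, 31 the conclusion holds.
a = 32: 32 = 2 × 16; 33 = 3 × 11; 34 = 2 × 17; 35 = 5 × 7; 36 = 2 × 18 — all composite.
Hence a = 32 is a counterexample.

a = 32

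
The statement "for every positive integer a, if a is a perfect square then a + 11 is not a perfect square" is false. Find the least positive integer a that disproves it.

a = 25

We need the least positive integer a for which a is a perfect square but a + 11 is a perfect square.
For a = 1, 4, 9, 16 the conclusion holds.
a = 25: 25 = 5² and 25 + 11 = 36 = 6².
So a = 25 is the smallest counterexample.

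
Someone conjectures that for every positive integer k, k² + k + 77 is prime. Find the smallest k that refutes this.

k = 6

We need the least positive integer k for which k² + k + 77 is not prime.
k = 1: k² + k + 77 = 79, prime.
k = 2: k² + k + 77 = 83, prime.
k = 3: k² + k + 77 = 89, prime.
k = 4: k² + k + 77 = 97, prime.
k = 5: k² + k + 77 = 107, prime.
k = 6: k² + k + 77 = 119 = 7 × 17, composite.
Hence k = 6 is a counterexample.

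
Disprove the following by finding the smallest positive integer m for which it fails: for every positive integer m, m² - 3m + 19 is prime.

For m = 1, 2, 3, 4, …, 15, 16, 17 the conclusion holds.
m = 18: m² - 3m + 19 = 289 = 17 × 17, composite.

m = 18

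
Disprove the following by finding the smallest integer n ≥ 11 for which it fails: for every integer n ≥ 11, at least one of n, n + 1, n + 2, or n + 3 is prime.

Check each integer n ≥ 11 in order until n, n + 1, n + 2, n + 3 are all composite.
For n = 11, 12, 13, 14, …, 21, 22, 23 the conclusion holds.
n = 24: 24 = 2 × 12; 25 = 5 × 5; 26 = 2 × 13; 27 = 3 × 9 — all composite.
So n = 24 is the smallest counterexample.

n = 24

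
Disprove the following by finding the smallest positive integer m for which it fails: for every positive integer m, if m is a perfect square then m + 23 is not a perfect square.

For m = 1, 4, 9, 16, 25, 36, 49, 64, 81, 100 the conclusion holds.
m = 121: 121 = 11² and 121 + 23 = 144 = 12².
Thus m = 121 disproves the claim, and no smaller m works.

m = 121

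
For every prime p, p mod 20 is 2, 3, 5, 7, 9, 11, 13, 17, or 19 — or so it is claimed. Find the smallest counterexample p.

A counterexample is any prime p such that the claim fails; we check each in order.
For p = 2, 3, 5, 7, …, 29, 31, 37 the conclusion holds.
p = 41: 41 mod 20 = 1 — not in {2, 3, 5, 7, 9, 11, 13, 17, 19}.

p = 41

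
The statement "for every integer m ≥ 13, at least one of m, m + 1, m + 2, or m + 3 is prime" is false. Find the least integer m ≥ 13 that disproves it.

Check each integer m ≥ 13 in order until m, m + 1, m + 2, m + 3 are all composite.
For m = 13, 14, 15, 16, …, 21, 22, 23 the conclusion holds.
m = 24: 24 = 2 × 12; 25 = 5 × 5; 26 = 2 × 13; 27 = 3 × 9 — all composite.

m = 24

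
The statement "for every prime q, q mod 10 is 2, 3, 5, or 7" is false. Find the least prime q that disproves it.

We need the least prime q for which the claim fails.
For q = 2, 3, 5, 7 the conclusion holds.
q = 11: 11 mod 10 = 1 — not in {2, 3, 5, 7}.

q = 11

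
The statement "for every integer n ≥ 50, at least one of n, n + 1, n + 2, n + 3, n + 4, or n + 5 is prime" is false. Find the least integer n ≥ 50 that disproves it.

Check each integer n ≥ 50 in order until n, n + 1, n + 2, n + 3, n + 4, n + 5 are all composite.
For n = 50, 51, 52, 53, …, 87, 88, 89 the conclusion holds.
n = 90: 90 = 2 × 45; 91 = 7 × 13; 92 = 2 × 46; 93 = 3 × 31; 94 = 2 × 47; 95 = 5 × 19 — all composite.

n = 90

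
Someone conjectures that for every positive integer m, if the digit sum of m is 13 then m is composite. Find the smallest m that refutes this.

m = 67

Check each positive integer m in order until the digit sum of m is 13 but m is prime.
m = 49: digit sum 13; 49 is composite.
m = 58: digit sum 13; 58 is composite.
m = 67: digit sum 13; 67 is prime, not composite.
Thus m = 67 disproves the claim, and no smaller m works.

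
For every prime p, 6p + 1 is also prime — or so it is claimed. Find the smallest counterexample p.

We need the least prime p for which 6p + 1 is not prime.
For p = 2, 3, 5, 7, 11, 13, 17 the conclusion holds.
p = 19: 6p + 1 = 115 = 5 × 23, not prime.
Thus p = 19 disproves the claim, and no smaller p works.

p = 19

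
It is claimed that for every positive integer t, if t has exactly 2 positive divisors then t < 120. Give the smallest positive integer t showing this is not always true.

A counterexample is any positive integer t such that t has exactly 2 positive divisors but the claim fails; we check each in order.
For t = 2, 3, 5, 7, …, 107, 109, 113 the conclusion holds.
t = 127: τ(127) = 2; 127 ≥ 120.

t = 127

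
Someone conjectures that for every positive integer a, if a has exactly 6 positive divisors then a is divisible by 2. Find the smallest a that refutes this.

The first 6 eligible values, up to a = 44, all satisfy the conclusion.
a = 45: τ(45) = 6; 45 mod 2 = 1.
So a = 45 is the smallest counterexample.

a = 45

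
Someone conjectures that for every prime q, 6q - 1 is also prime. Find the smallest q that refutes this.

We need the least prime q for which 6q - 1 is not prime.
q = 2: 6q - 1 = 11, prime.
q = 3: 6q - 1 = 17, prime.
q = 5: 6q - 1 = 29, prime.
q = 7: 6q - 1 = 41, prime.
q = 11: 6q - 1 = 65 = 5 × 13, not prime.
So q = 11 is the smallest counterexample.

q = 11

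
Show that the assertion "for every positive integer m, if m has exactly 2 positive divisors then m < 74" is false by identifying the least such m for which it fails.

Check each positive integer m in order until m has exactly 2 positive divisors but the claim fails.
The first 21 eligible values, up to m = 73, all satisfy the conclusion.
m = 79: τ(79) = 2; 79 ≥ 74.
Thus m = 79 disproves the claim, and no smaller m works.

m = 79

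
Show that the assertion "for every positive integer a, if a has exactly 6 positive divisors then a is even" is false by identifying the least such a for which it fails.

A counterexample is any positive integer a such that a has exactly 6 positive divisors but a is odd; we check each in order.
For a = 12, 18, 20, 28, 32, 44 the conclusion holds.
a = 45: divisors of 45: 1, 3, 5, 9, 15, 45; 45 is odd.

a = 45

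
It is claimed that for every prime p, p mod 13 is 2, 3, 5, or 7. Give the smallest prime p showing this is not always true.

p = 11

Check each prime p in order until the claim fails.
The first 4 eligible values, up to p = 7, all satisfy the conclusion.
p = 11: 11 mod 13 = 11 — not in {2, 3, 5, 7}.
Hence p = 11 is a counterexample.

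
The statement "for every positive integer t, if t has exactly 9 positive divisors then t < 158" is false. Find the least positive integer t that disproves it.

t = 196

We need the least positive integer t for which t has exactly 9 positive divisors but the claim fails.
t = 36: τ(36) = 9; 36 < 158.
t = 100: τ(100) = 9; 100 < 158.
t = 196: τ(196) = 9; 196 ≥ 158.
So t = 196 is the smallest counterexample.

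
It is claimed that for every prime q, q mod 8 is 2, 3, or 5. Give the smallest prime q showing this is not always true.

Check each prime q in order until the claim fails.
q = 2: 2 mod 8 = 2.
q = 3: 3 mod 8 = 3.
q = 5: 5 mod 8 = 5.
q = 7: 7 mod 8 = 7 — not in {2, 3, 5}.
Thus q = 7 disproves the claim, and no smaller q works.

q = 7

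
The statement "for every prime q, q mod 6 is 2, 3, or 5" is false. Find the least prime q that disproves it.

q = 7

For q = 2, 3, 5 the conclusion holds.
q = 7: 7 mod 6 = 1 — not in {2, 3, 5}.
Hence q = 7 is a counterexample.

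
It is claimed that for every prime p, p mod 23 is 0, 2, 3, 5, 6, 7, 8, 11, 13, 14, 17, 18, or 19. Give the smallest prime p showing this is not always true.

A counterexample is any prime p such that the claim fails; we check each in order.
For p = 2, 3, 5, 7, …, 31, 37, 41 the conclusion holds.
p = 43: 43 mod 23 = 20 — not in {0, 2, 3, 5, 6, 7, 8, 11, 13, 14, 17, 18, 19}.
Hence p = 43 is a counterexample.

p = 43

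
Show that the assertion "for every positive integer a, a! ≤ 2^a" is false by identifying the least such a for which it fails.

a = 4

Check each positive integer a in order until a! > 2^a.
For a = 1, 2, 3 the conclusion holds.
a = 4: a! = 24 and 2^a = 16, so 24 > 16.
Thus a = 4 disproves the claim, and no smaller a works.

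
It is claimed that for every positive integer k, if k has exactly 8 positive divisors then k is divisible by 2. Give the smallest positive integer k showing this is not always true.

k = 105

We need the least positive integer k for which k has exactly 8 positive divisors but k is not divisible by 2.
For k = 24, 30, 40, 42, …, 88, 102, 104 the conclusion holds.
k = 105: τ(105) = 8; 105 mod 2 = 1.
Hence k = 105 is a counterexample.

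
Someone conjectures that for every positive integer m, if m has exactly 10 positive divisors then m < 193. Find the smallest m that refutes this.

We need the least positive integer m for which m has exactly 10 positive divisors but the claim fails.
m = 48: τ(48) = 10; 48 < 193.
m = 80: τ(80) = 10; 80 < 193.
m = 112: τ(112) = 10; 112 < 193.
m = 162: τ(162) = 10; 162 < 193.
m = 176: τ(176) = 10; 176 < 193.
m = 208: τ(208) = 10; 208 ≥ 193.

m = 208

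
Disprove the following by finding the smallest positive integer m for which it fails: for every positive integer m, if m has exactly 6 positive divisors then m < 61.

m = 63

We need the least positive integer m for which m has exactly 6 positive divisors but the claim fails.
For m = 12, 18, 20, 28, 32, 44, 45, 50, 52 the conclusion holds.
m = 63: τ(63) = 6; 63 ≥ 61.
Thus m = 63 disproves the claim, and no smaller m works.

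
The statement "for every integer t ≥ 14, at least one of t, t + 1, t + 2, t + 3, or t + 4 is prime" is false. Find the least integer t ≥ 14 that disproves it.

t = 24

We need the least integer t ≥ 14 for which t, t + 1, t + 2, t + 3, t + 4 are all composite.
For t = 14, 15, 16, 17, 18, 19, 20, 21, 22, 23 the conclusion holds.
t = 24: 24 = 2 × 12; 25 = 5 × 5; 26 = 2 × 13; 27 = 3 × 9; 28 = 2 × 14 — all composite.
Hence t = 24 is a counterexample.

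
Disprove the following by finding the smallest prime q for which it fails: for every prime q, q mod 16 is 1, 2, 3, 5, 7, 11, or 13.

q = 31

Check each prime q in order until the claim fails.
For q = 2, 3, 5, 7, 11, 13, 17, 19, 23, 29 the conclusion holds.
q = 31: 31 mod 16 = 15 — not in {1, 2, 3, 5, 7, 11, 13}.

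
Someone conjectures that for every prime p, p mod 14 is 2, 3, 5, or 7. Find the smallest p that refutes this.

p = 11

p = 2: 2 mod 14 = 2.
p = 3: 3 mod 14 = 3.
p = 5: 5 mod 14 = 5.
p = 7: 7 mod 14 = 7.
p = 11: 11 mod 14 = 11 — not in {2, 3, 5, 7}.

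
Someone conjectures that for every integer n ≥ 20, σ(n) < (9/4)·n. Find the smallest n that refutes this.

n = 24

A counterexample is any integer n ≥ 20 such that the claim fails; we check each in order.
n = 20: σ(20) = 42; 42 < 45.
n = 21: σ(21) = 32; 32 < 189/4.
n = 22: σ(22) = 36; 36 < 99/2.
n = 23: σ(23) = 24; 24 < 207/4.
n = 24: σ(24) = 60; 60 ≥ 54.
So n = 24 is the smallest counterexample.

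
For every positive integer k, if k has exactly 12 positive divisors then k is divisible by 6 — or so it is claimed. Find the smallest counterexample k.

k = 140

A counterexample is any positive integer k such that k has exactly 12 positive divisors but k is not divisible by 6; we check each in order.
For k = 60, 72, 84, 90, 96, 108, 126, 132 the conclusion holds.
k = 140: τ(140) = 12; 140 mod 6 = 2.
Thus k = 140 disproves the claim, and no smaller k works.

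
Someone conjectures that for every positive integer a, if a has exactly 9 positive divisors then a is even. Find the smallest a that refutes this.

We need the least positive integer a for which a has exactly 9 positive divisors but a is odd.
a = 36: divisors of 36: 9 divisors; 36 is even.
a = 100: divisors of 100: 9 divisors; 100 is even.
a = 196: divisors of 196: 9 divisors; 196 is even.
a = 225: divisors of 225: 9 divisors; 225 is odd.
So a = 225 is the smallest counterexample.

a = 225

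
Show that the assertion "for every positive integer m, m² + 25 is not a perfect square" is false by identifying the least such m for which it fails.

m = 12

A counterexample is any positive integer m such that m² + 25 is a perfect square; we check each in order.
The first 11 eligible values, up to m = 11, all satisfy the conclusion.
m = 12: 12² + 25 = 169 = 13², a perfect square.
Thus m = 12 disproves the claim, and no smaller m works.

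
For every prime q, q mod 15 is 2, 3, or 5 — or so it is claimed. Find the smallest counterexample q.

q = 7

A counterexample is any prime q such that the claim fails; we check each in order.
For q = 2, 3, 5 the conclusion holds.
q = 7: 7 mod 15 = 7 — not in {2, 3, 5}.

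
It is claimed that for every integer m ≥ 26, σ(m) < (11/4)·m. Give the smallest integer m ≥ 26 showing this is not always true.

We need the least integer m ≥ 26 for which the claim fails.
For m = 26, 27, 28, 29, …, 57, 58, 59 the conclusion holds.
m = 60: σ(60) = 168; 168 ≥ 165.
Hence m = 60 is a counterexample.

m = 60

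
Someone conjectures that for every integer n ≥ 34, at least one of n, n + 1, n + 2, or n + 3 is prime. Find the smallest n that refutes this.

n = 48

A counterexample is any integer n ≥ 34 such that n, n + 1, n + 2, n + 3 are all composite; we check each in order.
The first 14 eligible values, up to n = 47, all satisfy the conclusion.
n = 48: 48 = 2 × 24; 49 = 7 × 7; 50 = 2 × 25; 51 = 3 × 17 — all composite.
Thus n = 48 disproves the claim, and no smaller n works.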